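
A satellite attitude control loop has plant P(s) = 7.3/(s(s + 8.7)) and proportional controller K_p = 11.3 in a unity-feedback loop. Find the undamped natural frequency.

1 + K_p·P(s) = 0 gives s² + 8.7s + 82.49 = 0.
So ω_n² = 82.49 ⇒ ω_n = 9.082 rad/s, and ζ = 8.7/(2ω_n) = 0.479.

ω_n = 9.08 rad/s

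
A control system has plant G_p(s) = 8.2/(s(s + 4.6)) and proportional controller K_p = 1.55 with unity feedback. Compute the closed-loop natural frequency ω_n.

ω_n = 3.57 rad/s

With unity feedback the closed-loop characteristic equation is s² + 4.6s + 1.55·8.2 = s² + 4.6s + 12.71 = 0.
Matching s² + 2ζω_n s + ω_n²: ω_n = √12.71 = 3.565 rad/s and 2ζω_n = 4.6, so ζ = 4.6/(2·3.565) = 0.645.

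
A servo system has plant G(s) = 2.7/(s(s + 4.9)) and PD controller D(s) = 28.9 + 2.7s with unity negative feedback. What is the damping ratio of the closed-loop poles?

ζ = 0.69

Forward path: (28.9 + 2.7s)·2.7/(s(s+4.9)). The closed-loop characteristic equation is s² + (4.9 + 2.7·2.7)s + 2.7·28.9 = 0.
That is s² + 12.19s + 78.03 = 0, so ω_n = 8.833 rad/s and ζ = 12.19/(2·8.833) = 0.69.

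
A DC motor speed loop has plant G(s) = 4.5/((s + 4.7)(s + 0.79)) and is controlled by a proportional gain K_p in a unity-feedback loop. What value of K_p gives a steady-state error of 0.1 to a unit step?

The loop is type 0, so e_ss(step) = 1/(1 + K_pos) with K_pos = K_p·G(0).
G(0) = 1.212. Require 1/(1 + K_p·1.212) = 0.1, so 1 + 1.212·K_p = 10.
K_p = (10 − 1)/1.212 = 7.43.

K_p = 7.43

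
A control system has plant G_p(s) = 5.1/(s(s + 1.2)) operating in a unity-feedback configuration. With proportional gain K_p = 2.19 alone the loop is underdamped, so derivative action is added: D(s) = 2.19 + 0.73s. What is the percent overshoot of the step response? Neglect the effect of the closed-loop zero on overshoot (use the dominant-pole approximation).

Forward path: (2.19 + 0.73s)·5.1/(s(s+1.2)). The closed-loop characteristic equation is s² + (1.2 + 5.1·0.73)s + 5.1·2.19 = 0.
That is s² + 4.923s + 11.17 = 0, so ω_n = 3.342 rad/s and ζ = 4.923/(2·3.342) = 0.7365.
%OS = 100·exp(−πζ/√(1−ζ²)) = 3.27%.

3.27%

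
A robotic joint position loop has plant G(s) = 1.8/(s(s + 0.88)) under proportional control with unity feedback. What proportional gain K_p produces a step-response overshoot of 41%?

From %OS = 100·exp(−πζ/√(1−ζ²)) = 41%, ζ = −ln(0.41)/√(π²+ln²(0.41)) = 0.273.
Characteristic equation s² + 0.88s + 1.8K_p = 0 gives ζ = 0.88/(2√(1.8K_p)).
Setting ζ = 0.273: √(1.8K_p) = 0.88/(2·0.273) = 1.612, so K_p = 2.597/1.8 = 1.44.

K_p = 1.44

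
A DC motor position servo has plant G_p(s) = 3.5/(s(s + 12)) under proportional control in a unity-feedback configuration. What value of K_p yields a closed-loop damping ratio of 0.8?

K_p = 16.1

Closed-loop characteristic equation: s² + 12s + K_p·3.5 = 0.
So ω_n = √(3.5K_p) and 2ζω_n = 12, giving ζ = 12/(2√(3.5K_p)).
Setting ζ = 0.8: √(3.5K_p) = 12/(2·0.8) = 7.5, so K_p = 56.25/3.5 = 16.1.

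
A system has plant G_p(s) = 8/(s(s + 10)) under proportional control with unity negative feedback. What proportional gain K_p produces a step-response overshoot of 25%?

K_p = 19.2

From %OS = 100·exp(−πζ/√(1−ζ²)) = 25%, ζ = −ln(0.25)/√(π²+ln²(0.25)) = 0.4037.
Characteristic equation s² + 10s + 8K_p = 0 gives ζ = 10/(2√(8K_p)).
Setting ζ = 0.4037: √(8K_p) = 10/(2·0.4037) = 12.39, so K_p = 153.4/8 = 19.2.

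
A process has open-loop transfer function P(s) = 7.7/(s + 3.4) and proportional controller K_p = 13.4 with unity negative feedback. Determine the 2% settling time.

T_s ≈ 0.0375 s

Closed-loop transfer function: T(s) = K_p·P(s)/(1 + K_p·P(s)) = 103.2/(s + 3.4 + 103.2) = 103.2/(s + 106.6).
Time constant τ = 1/106.6 = 0.009383 s, so the 2% settling time is about 4τ = 0.0375 s.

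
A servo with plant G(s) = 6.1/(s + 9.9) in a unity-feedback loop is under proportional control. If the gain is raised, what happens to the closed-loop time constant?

Closed-loop pole is at s = −(9.9+K_p·6.1); larger K_p moves it further left, so τ = 1/(9.9+K_p·6.1) decreases.

decrease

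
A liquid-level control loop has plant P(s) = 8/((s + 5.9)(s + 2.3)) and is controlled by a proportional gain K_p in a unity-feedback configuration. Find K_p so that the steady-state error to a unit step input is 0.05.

K_p = 32.2

The loop is type 0, so e_ss(step) = 1/(1 + K_pos) with K_pos = K_p·P(0).
P(0) = 0.5895. Require 1/(1 + K_p·0.5895) = 0.05, so 1 + 0.5895·K_p = 20.
K_p = (20 − 1)/0.5895 = 32.2.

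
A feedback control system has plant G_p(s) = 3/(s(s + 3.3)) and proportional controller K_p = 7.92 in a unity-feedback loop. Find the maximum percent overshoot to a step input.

32.3%

The closed-loop denominator s² + 3.3s + 23.76 gives ω_n = √23.76 = 4.874 and ζ = 3.3/(2ω_n) = 0.3385.
%OS = 100·exp(−πζ/√(1−ζ²)) = 100·exp(−π·0.3385/√0.8854) = 32.3%.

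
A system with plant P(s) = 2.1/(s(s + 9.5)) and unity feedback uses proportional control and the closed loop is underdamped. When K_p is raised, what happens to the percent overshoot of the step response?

increase

ζ = 9.5/(2√(2.1K_p)) decreases as K_p grows; lower damping means more overshoot.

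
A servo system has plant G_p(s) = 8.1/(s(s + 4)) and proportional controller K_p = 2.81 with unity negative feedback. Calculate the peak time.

Closed-loop characteristic equation: s² + 4s + 22.76 = 0, so ω_n = 4.771 rad/s and ζ = 4/(2·4.771) = 0.4192.
Damped frequency ω_d = ω_n√(1−ζ²) = 4.331 rad/s, so peak time T_p = π/ω_d = 0.725 s.

T_p = 0.725 s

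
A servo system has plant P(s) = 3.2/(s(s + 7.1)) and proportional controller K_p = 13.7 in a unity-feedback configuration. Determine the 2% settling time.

The closed-loop denominator s² + 7.1s + 43.84 gives ω_n = √43.84 = 6.621 and ζ = 7.1/(2ω_n) = 0.5362.
2% settling time T_s ≈ 4/(ζω_n) = 4/3.55 = 1.13 s.

T_s ≈ 1.13 s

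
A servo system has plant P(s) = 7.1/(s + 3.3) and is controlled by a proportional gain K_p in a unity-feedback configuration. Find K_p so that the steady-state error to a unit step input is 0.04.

K_p = 11.2

The loop is type 0, so e_ss(step) = 1/(1 + K_pos) with K_pos = K_p·P(0).
P(0) = 2.152. Require 1/(1 + K_p·2.152) = 0.04, so 1 + 2.152·K_p = 25.
K_p = (25 − 1)/2.152 = 11.2.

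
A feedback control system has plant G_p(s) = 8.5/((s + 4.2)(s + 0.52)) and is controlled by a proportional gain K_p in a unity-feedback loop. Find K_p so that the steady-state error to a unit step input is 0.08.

K_p = 2.95

The loop is type 0, so e_ss(step) = 1/(1 + K_pos) with K_pos = K_p·G_p(0).
G_p(0) = 3.892. Require 1/(1 + K_p·3.892) = 0.08, so 1 + 3.892·K_p = 12.5.
K_p = (12.5 − 1)/3.892 = 2.95.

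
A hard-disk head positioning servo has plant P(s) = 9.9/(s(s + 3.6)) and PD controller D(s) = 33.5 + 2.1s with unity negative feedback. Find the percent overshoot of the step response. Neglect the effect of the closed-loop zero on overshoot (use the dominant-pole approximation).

Forward path: (33.5 + 2.1s)·9.9/(s(s+3.6)). The closed-loop characteristic equation is s² + (3.6 + 9.9·2.1)s + 9.9·33.5 = 0.
That is s² + 24.39s + 331.7 = 0, so ω_n = 18.21 rad/s and ζ = 24.39/(2·18.21) = 0.6696.
%OS = 100·exp(−πζ/√(1−ζ²)) = 5.89%.

5.89%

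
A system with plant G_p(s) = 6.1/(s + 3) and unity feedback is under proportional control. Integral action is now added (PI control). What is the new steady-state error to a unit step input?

0

Adding integral action puts a pole at s = 0 in the forward path, raising the system type to 1; a type-1 loop has zero steady-state error to a step.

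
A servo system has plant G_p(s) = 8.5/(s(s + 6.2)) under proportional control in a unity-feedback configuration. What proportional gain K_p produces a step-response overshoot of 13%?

K_p = 3.81

From %OS = 100·exp(−πζ/√(1−ζ²)) = 13%, ζ = −ln(0.13)/√(π²+ln²(0.13)) = 0.5446.
Characteristic equation s² + 6.2s + 8.5K_p = 0 gives ζ = 6.2/(2√(8.5K_p)).
Setting ζ = 0.5446: √(8.5K_p) = 6.2/(2·0.5446) = 5.692, so K_p = 32.4/8.5 = 3.81.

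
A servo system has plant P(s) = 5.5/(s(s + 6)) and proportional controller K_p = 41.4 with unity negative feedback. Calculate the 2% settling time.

The closed-loop denominator s² + 6s + 227.7 gives ω_n = √227.7 = 15.09 and ζ = 6/(2ω_n) = 0.1988.
2% settling time T_s ≈ 4/(ζω_n) = 4/3 = 1.33 s.

T_s ≈ 1.33 s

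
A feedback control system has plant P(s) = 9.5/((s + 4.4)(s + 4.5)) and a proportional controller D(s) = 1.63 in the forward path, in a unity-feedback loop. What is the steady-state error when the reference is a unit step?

0.561

The loop is type 0. Static position error constant K_pos = D(0)·P(0) = 1.63·0.4798 = 0.7821.
Steady-state error to a unit step: e_ss = 1/(1+K_pos) = 1/1.782 = 0.561.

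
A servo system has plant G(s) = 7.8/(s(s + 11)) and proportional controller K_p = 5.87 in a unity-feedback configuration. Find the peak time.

From 1 + K_pG(s) = 0: s² + 11s + 45.79 = 0 ⇒ ω_n = 6.767, ζ = 0.8128.
Damped frequency ω_d = ω_n√(1−ζ²) = 3.942 rad/s, so peak time T_p = π/ω_d = 0.797 s.

T_p = 0.797 s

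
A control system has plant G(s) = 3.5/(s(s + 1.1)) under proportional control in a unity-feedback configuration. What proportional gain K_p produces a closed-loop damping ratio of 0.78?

Closed-loop characteristic equation: s² + 1.1s + K_p·3.5 = 0.
So ω_n = √(3.5K_p) and 2ζω_n = 1.1, giving ζ = 1.1/(2√(3.5K_p)).
Setting ζ = 0.78: √(3.5K_p) = 1.1/(2·0.78) = 0.7051, so K_p = 0.4972/3.5 = 0.142.

K_p = 0.142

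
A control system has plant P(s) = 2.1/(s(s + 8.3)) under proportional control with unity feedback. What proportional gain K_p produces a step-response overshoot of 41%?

From %OS = 100·exp(−πζ/√(1−ζ²)) = 41%, ζ = −ln(0.41)/√(π²+ln²(0.41)) = 0.273.
Characteristic equation s² + 8.3s + 2.1K_p = 0 gives ζ = 8.3/(2√(2.1K_p)).
Setting ζ = 0.273: √(2.1K_p) = 8.3/(2·0.273) = 15.2, so K_p = 231/2.1 = 110.

K_p = 110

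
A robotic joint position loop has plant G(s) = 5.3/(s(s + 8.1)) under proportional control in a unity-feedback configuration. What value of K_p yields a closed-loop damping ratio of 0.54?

K_p = 10.6

Closed-loop characteristic equation: s² + 8.1s + K_p·5.3 = 0.
So ω_n = √(5.3K_p) and 2ζω_n = 8.1, giving ζ = 8.1/(2√(5.3K_p)).
Setting ζ = 0.54: √(5.3K_p) = 8.1/(2·0.54) = 7.5, so K_p = 56.25/5.3 = 10.6.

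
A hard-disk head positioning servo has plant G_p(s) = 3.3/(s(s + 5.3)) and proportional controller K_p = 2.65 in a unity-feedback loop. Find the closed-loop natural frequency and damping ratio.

ω_n = 2.96 rad/s, ζ = 0.896

1 + K_p·G_p(s) = 0 gives s² + 5.3s + 8.745 = 0.
Matching s² + 2ζω_n s + ω_n²: ω_n = √8.745 = 2.957 rad/s and 2ζω_n = 5.3, so ζ = 5.3/(2·2.957) = 0.896.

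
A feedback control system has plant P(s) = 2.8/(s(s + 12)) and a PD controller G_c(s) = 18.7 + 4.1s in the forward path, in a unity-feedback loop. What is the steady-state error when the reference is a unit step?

0

The open loop G_c(s)P(s) has a pole at the origin (type 1), so the static position error constant is infinite and e_ss = 1/(1+∞) = 0.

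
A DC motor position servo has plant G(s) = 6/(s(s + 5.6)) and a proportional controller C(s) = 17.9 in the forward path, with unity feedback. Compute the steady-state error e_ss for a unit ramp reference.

0.0521

The loop has one pole at the origin (type 1). Velocity error constant K_v = lim_{s→0} s·C(s)G(s) = 17.9·6/5.6 = 19.18.
Steady-state error to a unit ramp: e_ss = 1/K_v = 0.0521.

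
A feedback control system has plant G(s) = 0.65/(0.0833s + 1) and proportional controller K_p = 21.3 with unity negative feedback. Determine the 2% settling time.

Closed loop: T(s) = K_p·G/(1+K_p·G) = 13.85/(0.0833s + 1 + 13.85), with pole at s = −(1 + 13.85)/0.0833 = −178.2.
τ = 1/178.2 = 0.005611 s, so 2% settling time ≈ 4τ = 0.0224 s.

T_s ≈ 0.0224 s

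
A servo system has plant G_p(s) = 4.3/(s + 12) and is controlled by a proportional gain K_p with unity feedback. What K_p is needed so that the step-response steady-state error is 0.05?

K_p = 53

The loop is type 0, so e_ss(step) = 1/(1 + K_pos) with K_pos = K_p·G_p(0).
G_p(0) = 0.3583. Require 1/(1 + K_p·0.3583) = 0.05, so 1 + 0.3583·K_p = 20.
K_p = (20 − 1)/0.3583 = 53.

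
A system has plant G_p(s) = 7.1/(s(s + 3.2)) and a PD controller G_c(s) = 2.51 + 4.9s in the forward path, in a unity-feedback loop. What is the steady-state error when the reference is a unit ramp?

0.18

The loop has one pole at the origin (type 1). Velocity error constant K_v = lim_{s→0} s·G_c(s)G_p(s) = 2.51·7.1/3.2 = 5.569.
Steady-state error to a unit ramp: e_ss = 1/K_v = 0.18.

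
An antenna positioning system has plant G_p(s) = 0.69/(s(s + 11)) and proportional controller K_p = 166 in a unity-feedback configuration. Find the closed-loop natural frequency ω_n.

1 + K_p·G_p(s) = 0 gives s² + 11s + 114.5 = 0.
So ω_n² = 114.5 ⇒ ω_n = 10.7 rad/s, and ζ = 11/(2ω_n) = 0.514.

ω_n = 10.7 rad/s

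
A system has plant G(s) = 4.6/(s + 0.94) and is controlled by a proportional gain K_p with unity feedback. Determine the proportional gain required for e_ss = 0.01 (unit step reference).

Steady-state error for a unit step on this type-0 loop is 1/(1 + K_p·G(0)).
G(0) = 4.894. Require 1/(1 + K_p·4.894) = 0.01, so 1 + 4.894·K_p = 100.
K_p = (100 − 1)/4.894 = 20.2.

K_p = 20.2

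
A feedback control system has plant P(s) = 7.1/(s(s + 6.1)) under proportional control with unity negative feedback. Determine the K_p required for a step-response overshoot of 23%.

From %OS = 100·exp(−πζ/√(1−ζ²)) = 23%, ζ = −ln(0.23)/√(π²+ln²(0.23)) = 0.4237.
Characteristic equation s² + 6.1s + 7.1K_p = 0 gives ζ = 6.1/(2√(7.1K_p)).
Setting ζ = 0.4237: √(7.1K_p) = 6.1/(2·0.4237) = 7.198, so K_p = 51.81/7.1 = 7.3.

K_p = 7.3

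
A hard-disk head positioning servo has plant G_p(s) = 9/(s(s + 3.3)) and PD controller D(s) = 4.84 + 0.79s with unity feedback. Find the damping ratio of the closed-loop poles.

ζ = 0.789

Forward path: (4.84 + 0.79s)·9/(s(s+3.3)). The closed-loop characteristic equation is s² + (3.3 + 9·0.79)s + 9·4.84 = 0.
That is s² + 10.41s + 43.56 = 0, so ω_n = 6.6 rad/s and ζ = 10.41/(2·6.6) = 0.7886.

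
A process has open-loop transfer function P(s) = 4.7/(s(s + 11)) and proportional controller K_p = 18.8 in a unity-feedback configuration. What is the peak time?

The closed-loop denominator s² + 11s + 88.36 gives ω_n = √88.36 = 9.4 and ζ = 11/(2ω_n) = 0.5851.
Damped frequency ω_d = ω_n√(1−ζ²) = 7.623 rad/s, so peak time T_p = π/ω_d = 0.412 s.

T_p = 0.412 s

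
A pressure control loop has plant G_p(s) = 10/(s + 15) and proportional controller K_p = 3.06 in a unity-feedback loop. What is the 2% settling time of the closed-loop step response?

T_s ≈ 0.0877 s

Closed-loop transfer function: T(s) = K_p·G_p(s)/(1 + K_p·G_p(s)) = 30.6/(s + 15 + 30.6) = 30.6/(s + 45.6).
Time constant τ = 1/45.6 = 0.02193 s, so the 2% settling time is about 4τ = 0.0877 s.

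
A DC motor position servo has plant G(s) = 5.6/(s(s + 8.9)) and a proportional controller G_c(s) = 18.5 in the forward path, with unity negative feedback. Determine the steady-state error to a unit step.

The open loop G_c(s)G(s) has a pole at the origin (type 1), so the static position error constant is infinite and e_ss = 1/(1+∞) = 0.

0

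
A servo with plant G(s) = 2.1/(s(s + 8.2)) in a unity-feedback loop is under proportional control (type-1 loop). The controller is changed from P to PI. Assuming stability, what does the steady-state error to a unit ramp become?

The integrator raises the loop to type 2, so K_v → ∞ and e_ss to a ramp is zero.

0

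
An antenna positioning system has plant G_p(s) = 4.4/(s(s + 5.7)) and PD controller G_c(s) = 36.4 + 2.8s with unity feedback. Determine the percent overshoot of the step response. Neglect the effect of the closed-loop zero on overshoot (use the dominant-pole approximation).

4.14%

Forward path: (36.4 + 2.8s)·4.4/(s(s+5.7)). The closed-loop characteristic equation is s² + (5.7 + 4.4·2.8)s + 4.4·36.4 = 0.
That is s² + 18.02s + 160.2 = 0, so ω_n = 12.66 rad/s and ζ = 18.02/(2·12.66) = 0.7119.
%OS = 100·exp(−πζ/√(1−ζ²)) = 4.14%.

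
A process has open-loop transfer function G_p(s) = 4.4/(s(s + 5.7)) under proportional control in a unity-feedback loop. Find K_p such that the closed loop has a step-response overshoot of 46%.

K_p = 32.1

From %OS = 100·exp(−πζ/√(1−ζ²)) = 46%, ζ = −ln(0.46)/√(π²+ln²(0.46)) = 0.24.
Characteristic equation s² + 5.7s + 4.4K_p = 0 gives ζ = 5.7/(2√(4.4K_p)).
Setting ζ = 0.24: √(4.4K_p) = 5.7/(2·0.24) = 11.88, so K_p = 141.1/4.4 = 32.1.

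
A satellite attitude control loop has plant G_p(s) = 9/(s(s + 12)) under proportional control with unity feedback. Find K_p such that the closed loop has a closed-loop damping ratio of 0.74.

Closed-loop characteristic equation: s² + 12s + K_p·9 = 0.
So ω_n = √(9K_p) and 2ζω_n = 12, giving ζ = 12/(2√(9K_p)).
Setting ζ = 0.74: √(9K_p) = 12/(2·0.74) = 8.108, so K_p = 65.74/9 = 7.3.

K_p = 7.3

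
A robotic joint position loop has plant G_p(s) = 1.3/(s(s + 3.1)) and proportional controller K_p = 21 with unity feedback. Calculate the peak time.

From 1 + K_pG_p(s) = 0: s² + 3.1s + 27.3 = 0 ⇒ ω_n = 5.225, ζ = 0.2967.
Damped frequency ω_d = ω_n√(1−ζ²) = 4.99 rad/s, so peak time T_p = π/ω_d = 0.63 s.

T_p = 0.63 s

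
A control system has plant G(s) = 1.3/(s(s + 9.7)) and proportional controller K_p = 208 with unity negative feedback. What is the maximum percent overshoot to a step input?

Closed-loop characteristic equation: s² + 9.7s + 270.4 = 0, so ω_n = 16.44 rad/s and ζ = 9.7/(2·16.44) = 0.2949.
%OS = 100·exp(−πζ/√(1−ζ²)) = 100·exp(−π·0.2949/√0.913) = 37.9%.

37.9%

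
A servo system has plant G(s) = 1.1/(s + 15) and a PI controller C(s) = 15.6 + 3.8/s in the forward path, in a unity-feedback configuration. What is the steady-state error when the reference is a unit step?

0

The open loop C(s)G(s) has a pole at the origin (type 1), so the static position error constant is infinite and e_ss = 1/(1+∞) = 0.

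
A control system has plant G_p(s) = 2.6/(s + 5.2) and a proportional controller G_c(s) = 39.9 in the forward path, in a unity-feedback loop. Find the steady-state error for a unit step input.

0.0477

The loop is type 0. Static position error constant K_pos = G_c(0)·G_p(0) = 39.9·0.5 = 19.95.
Steady-state error to a unit step: e_ss = 1/(1+K_pos) = 1/20.95 = 0.0477.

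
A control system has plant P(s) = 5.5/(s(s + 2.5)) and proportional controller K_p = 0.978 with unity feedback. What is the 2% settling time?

T_s ≈ 3.2 s

Closed-loop characteristic equation: s² + 2.5s + 5.379 = 0, so ω_n = 2.319 rad/s and ζ = 2.5/(2·2.319) = 0.539.
2% settling time T_s ≈ 4/(ζω_n) = 4/1.25 = 3.2 s.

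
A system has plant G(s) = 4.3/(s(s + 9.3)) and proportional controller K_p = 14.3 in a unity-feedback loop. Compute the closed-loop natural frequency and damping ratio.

The closed-loop denominator is s(s+9.3) + 14.3·4.3 = s² + 9.3s + 61.49.
Matching s² + 2ζω_n s + ω_n²: ω_n = √61.49 = 7.842 rad/s and 2ζω_n = 9.3, so ζ = 9.3/(2·7.842) = 0.593.

ω_n = 7.84 rad/s, ζ = 0.593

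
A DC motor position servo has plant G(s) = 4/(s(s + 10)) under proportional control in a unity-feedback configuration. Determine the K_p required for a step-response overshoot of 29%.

K_p = 46.5

From %OS = 100·exp(−πζ/√(1−ζ²)) = 29%, ζ = −ln(0.29)/√(π²+ln²(0.29)) = 0.3666.
Characteristic equation s² + 10s + 4K_p = 0 gives ζ = 10/(2√(4K_p)).
Setting ζ = 0.3666: √(4K_p) = 10/(2·0.3666) = 13.64, so K_p = 186/4 = 46.5.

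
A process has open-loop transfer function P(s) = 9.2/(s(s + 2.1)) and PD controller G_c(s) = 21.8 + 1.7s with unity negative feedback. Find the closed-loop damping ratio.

Forward path: (21.8 + 1.7s)·9.2/(s(s+2.1)). The closed-loop characteristic equation is s² + (2.1 + 9.2·1.7)s + 9.2·21.8 = 0.
That is s² + 17.74s + 200.6 = 0, so ω_n = 14.16 rad/s and ζ = 17.74/(2·14.16) = 0.6263.

ζ = 0.626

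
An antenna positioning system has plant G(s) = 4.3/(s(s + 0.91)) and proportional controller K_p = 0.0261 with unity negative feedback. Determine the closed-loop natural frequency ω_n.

ω_n = 0.335 rad/s

1 + K_p·G(s) = 0 gives s² + 0.91s + 0.1122 = 0.
So ω_n² = 0.1122 ⇒ ω_n = 0.335 rad/s, and ζ = 0.91/(2ω_n) = 1.36.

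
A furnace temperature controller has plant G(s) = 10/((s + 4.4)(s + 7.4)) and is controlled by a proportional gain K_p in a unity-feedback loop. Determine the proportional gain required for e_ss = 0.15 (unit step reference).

K_p = 18.5

For a type-0 loop with proportional control, e_ss = 1/(1 + K_p·G(0)).
G(0) = 0.3071. Require 1/(1 + K_p·0.3071) = 0.15, so 1 + 0.3071·K_p = 6.667.
K_p = (6.667 − 1)/0.3071 = 18.5.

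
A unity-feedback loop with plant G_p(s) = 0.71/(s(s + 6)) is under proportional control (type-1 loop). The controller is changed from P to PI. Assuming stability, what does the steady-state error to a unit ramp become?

The integrator raises the loop to type 2, so K_v → ∞ and e_ss to a ramp is zero.

0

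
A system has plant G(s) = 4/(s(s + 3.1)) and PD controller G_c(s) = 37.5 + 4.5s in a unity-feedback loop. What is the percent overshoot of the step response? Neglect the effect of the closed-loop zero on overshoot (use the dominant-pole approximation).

Forward path: (37.5 + 4.5s)·4/(s(s+3.1)). The closed-loop characteristic equation is s² + (3.1 + 4·4.5)s + 4·37.5 = 0.
That is s² + 21.1s + 150 = 0, so ω_n = 12.25 rad/s and ζ = 21.1/(2·12.25) = 0.8614.
%OS = 100·exp(−πζ/√(1−ζ²)) = 0.485%.

0.485%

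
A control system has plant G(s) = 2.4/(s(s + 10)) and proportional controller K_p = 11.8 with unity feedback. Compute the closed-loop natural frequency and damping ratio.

ω_n = 5.32 rad/s, ζ = 0.94

The closed-loop denominator is s(s+10) + 11.8·2.4 = s² + 10s + 28.32.
So ω_n² = 28.32 ⇒ ω_n = 5.322 rad/s, and ζ = 10/(2ω_n) = 0.94.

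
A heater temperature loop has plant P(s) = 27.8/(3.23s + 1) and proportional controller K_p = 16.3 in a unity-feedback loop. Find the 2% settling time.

T_s ≈ 0.0284 s

Closed loop: T(s) = K_p·P/(1+K_p·P) = 453.1/(3.23s + 1 + 453.1), with pole at s = −(1 + 453.1)/3.23 = −140.6.
τ = 1/140.6 = 0.007112 s, so 2% settling time ≈ 4τ = 0.0284 s.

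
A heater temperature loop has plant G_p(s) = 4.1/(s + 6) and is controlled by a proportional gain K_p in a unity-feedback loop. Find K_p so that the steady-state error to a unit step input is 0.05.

For a type-0 loop with proportional control, e_ss = 1/(1 + K_p·G_p(0)).
G_p(0) = 0.6833. Require 1/(1 + K_p·0.6833) = 0.05, so 1 + 0.6833·K_p = 20.
K_p = (20 − 1)/0.6833 = 27.8.

K_p = 27.8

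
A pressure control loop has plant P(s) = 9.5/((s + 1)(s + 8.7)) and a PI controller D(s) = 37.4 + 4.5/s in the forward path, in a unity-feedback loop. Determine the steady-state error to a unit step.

0

The open loop D(s)P(s) has a pole at the origin (type 1), so the static position error constant is infinite and e_ss = 1/(1+∞) = 0.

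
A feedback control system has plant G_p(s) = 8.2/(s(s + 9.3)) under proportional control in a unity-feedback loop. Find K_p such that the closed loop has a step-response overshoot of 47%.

From %OS = 100·exp(−πζ/√(1−ζ²)) = 47%, ζ = −ln(0.47)/√(π²+ln²(0.47)) = 0.2337.
Characteristic equation s² + 9.3s + 8.2K_p = 0 gives ζ = 9.3/(2√(8.2K_p)).
Setting ζ = 0.2337: √(8.2K_p) = 9.3/(2·0.2337) = 19.9, so K_p = 396/8.2 = 48.3.

K_p = 48.3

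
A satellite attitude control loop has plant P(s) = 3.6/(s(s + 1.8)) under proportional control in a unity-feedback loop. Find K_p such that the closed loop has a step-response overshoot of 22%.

K_p = 1.19

From %OS = 100·exp(−πζ/√(1−ζ²)) = 22%, ζ = −ln(0.22)/√(π²+ln²(0.22)) = 0.4342.
Characteristic equation s² + 1.8s + 3.6K_p = 0 gives ζ = 1.8/(2√(3.6K_p)).
Setting ζ = 0.4342: √(3.6K_p) = 1.8/(2·0.4342) = 2.073, so K_p = 4.297/3.6 = 1.19.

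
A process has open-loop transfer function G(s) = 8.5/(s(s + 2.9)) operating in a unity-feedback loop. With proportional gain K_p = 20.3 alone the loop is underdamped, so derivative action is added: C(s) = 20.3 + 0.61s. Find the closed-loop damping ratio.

ζ = 0.308

Forward path: (20.3 + 0.61s)·8.5/(s(s+2.9)). The closed-loop characteristic equation is s² + (2.9 + 8.5·0.61)s + 8.5·20.3 = 0.
That is s² + 8.085s + 172.6 = 0, so ω_n = 13.14 rad/s and ζ = 8.085/(2·13.14) = 0.3077.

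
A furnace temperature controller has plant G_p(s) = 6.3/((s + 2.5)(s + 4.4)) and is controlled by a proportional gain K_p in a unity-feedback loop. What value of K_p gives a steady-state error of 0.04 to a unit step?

K_p = 41.9

For a type-0 loop with proportional control, e_ss = 1/(1 + K_p·G_p(0)).
G_p(0) = 0.5727. Require 1/(1 + K_p·0.5727) = 0.04, so 1 + 0.5727·K_p = 25.
K_p = (25 − 1)/0.5727 = 41.9.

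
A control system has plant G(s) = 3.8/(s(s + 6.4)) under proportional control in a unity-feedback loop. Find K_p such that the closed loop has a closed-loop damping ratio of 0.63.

Closed-loop characteristic equation: s² + 6.4s + K_p·3.8 = 0.
So ω_n = √(3.8K_p) and 2ζω_n = 6.4, giving ζ = 6.4/(2√(3.8K_p)).
Setting ζ = 0.63: √(3.8K_p) = 6.4/(2·0.63) = 5.079, so K_p = 25.8/3.8 = 6.79.

K_p = 6.79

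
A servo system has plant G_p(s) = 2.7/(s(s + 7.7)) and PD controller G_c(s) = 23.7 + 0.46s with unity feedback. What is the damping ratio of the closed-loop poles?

Forward path: (23.7 + 0.46s)·2.7/(s(s+7.7)). The closed-loop characteristic equation is s² + (7.7 + 2.7·0.46)s + 2.7·23.7 = 0.
That is s² + 8.942s + 63.99 = 0, so ω_n = 7.999 rad/s and ζ = 8.942/(2·7.999) = 0.5589.

ζ = 0.559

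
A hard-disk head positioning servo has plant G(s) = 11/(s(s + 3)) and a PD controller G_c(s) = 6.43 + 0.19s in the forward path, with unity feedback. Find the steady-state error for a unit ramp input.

0.0424

The loop has one pole at the origin (type 1). Velocity error constant K_v = lim_{s→0} s·G_c(s)G(s) = 6.43·11/3 = 23.58.
Steady-state error to a unit ramp: e_ss = 1/K_v = 0.0424.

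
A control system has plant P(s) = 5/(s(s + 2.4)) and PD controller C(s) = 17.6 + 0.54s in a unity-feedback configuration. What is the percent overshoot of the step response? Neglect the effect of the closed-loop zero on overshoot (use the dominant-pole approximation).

41.2%

Forward path: (17.6 + 0.54s)·5/(s(s+2.4)). The closed-loop characteristic equation is s² + (2.4 + 5·0.54)s + 5·17.6 = 0.
That is s² + 5.1s + 88 = 0, so ω_n = 9.381 rad/s and ζ = 5.1/(2·9.381) = 0.2718.
%OS = 100·exp(−πζ/√(1−ζ²)) = 41.2%.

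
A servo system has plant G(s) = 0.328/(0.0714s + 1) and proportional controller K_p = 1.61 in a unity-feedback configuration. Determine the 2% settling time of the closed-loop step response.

T_s ≈ 0.187 s

Closed loop: T(s) = K_p·G/(1+K_p·G) = 0.5281/(0.0714s + 1 + 0.5281), with pole at s = −(1 + 0.5281)/0.0714 = −21.4.
τ = 1/21.4 = 0.04673 s, so 2% settling time ≈ 4τ = 0.187 s.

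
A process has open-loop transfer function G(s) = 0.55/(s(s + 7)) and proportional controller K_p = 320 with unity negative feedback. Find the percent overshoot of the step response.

Closed-loop characteristic equation: s² + 7s + 176 = 0, so ω_n = 13.27 rad/s and ζ = 7/(2·13.27) = 0.2638.
%OS = 100·exp(−πζ/√(1−ζ²)) = 100·exp(−π·0.2638/√0.9304) = 42.3%.

42.3%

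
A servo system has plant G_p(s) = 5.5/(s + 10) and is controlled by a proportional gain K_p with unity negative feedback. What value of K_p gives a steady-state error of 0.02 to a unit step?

The loop is type 0, so e_ss(step) = 1/(1 + K_pos) with K_pos = K_p·G_p(0).
G_p(0) = 0.55. Require 1/(1 + K_p·0.55) = 0.02, so 1 + 0.55·K_p = 50.
K_p = (50 − 1)/0.55 = 89.1.

K_p = 89.1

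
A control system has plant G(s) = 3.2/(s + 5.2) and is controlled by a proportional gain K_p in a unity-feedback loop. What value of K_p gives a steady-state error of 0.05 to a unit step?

K_p = 30.9

Steady-state error for a unit step on this type-0 loop is 1/(1 + K_p·G(0)).
G(0) = 0.6154. Require 1/(1 + K_p·0.6154) = 0.05, so 1 + 0.6154·K_p = 20.
K_p = (20 − 1)/0.6154 = 30.9.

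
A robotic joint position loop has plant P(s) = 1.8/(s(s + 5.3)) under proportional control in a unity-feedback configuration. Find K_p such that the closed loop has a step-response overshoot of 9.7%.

From %OS = 100·exp(−πζ/√(1−ζ²)) = 9.7%, ζ = −ln(0.097)/√(π²+ln²(0.097)) = 0.5962.
Characteristic equation s² + 5.3s + 1.8K_p = 0 gives ζ = 5.3/(2√(1.8K_p)).
Setting ζ = 0.5962: √(1.8K_p) = 5.3/(2·0.5962) = 4.445, so K_p = 19.76/1.8 = 11.

K_p = 11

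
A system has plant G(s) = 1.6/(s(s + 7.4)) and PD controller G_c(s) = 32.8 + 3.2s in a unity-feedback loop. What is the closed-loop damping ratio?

Forward path: (32.8 + 3.2s)·1.6/(s(s+7.4)). The closed-loop characteristic equation is s² + (7.4 + 1.6·3.2)s + 1.6·32.8 = 0.
That is s² + 12.52s + 52.48 = 0, so ω_n = 7.244 rad/s and ζ = 12.52/(2·7.244) = 0.8641.

ζ = 0.864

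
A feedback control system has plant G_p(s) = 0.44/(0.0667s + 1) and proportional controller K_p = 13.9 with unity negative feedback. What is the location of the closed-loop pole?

s = -106.7

Closed loop: T(s) = K_p·G_p/(1+K_p·G_p) = 6.116/(0.0667s + 1 + 6.116), with pole at s = −(1 + 6.116)/0.0667 = −106.7.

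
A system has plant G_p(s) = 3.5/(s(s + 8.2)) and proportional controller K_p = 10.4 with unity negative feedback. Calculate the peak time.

T_p = 0.71 s

From 1 + K_pG_p(s) = 0: s² + 8.2s + 36.4 = 0 ⇒ ω_n = 6.033, ζ = 0.6796.
Damped frequency ω_d = ω_n√(1−ζ²) = 4.426 rad/s, so peak time T_p = π/ω_d = 0.71 s.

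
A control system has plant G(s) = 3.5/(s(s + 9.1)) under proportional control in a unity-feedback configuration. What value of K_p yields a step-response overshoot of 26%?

From %OS = 100·exp(−πζ/√(1−ζ²)) = 26%, ζ = −ln(0.26)/√(π²+ln²(0.26)) = 0.3941.
Characteristic equation s² + 9.1s + 3.5K_p = 0 gives ζ = 9.1/(2√(3.5K_p)).
Setting ζ = 0.3941: √(3.5K_p) = 9.1/(2·0.3941) = 11.55, so K_p = 133.3/3.5 = 38.1.

K_p = 38.1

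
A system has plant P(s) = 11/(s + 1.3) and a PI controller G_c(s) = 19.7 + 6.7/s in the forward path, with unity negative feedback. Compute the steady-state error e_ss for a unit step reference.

The open loop G_c(s)P(s) has a pole at the origin (type 1), so the static position error constant is infinite and e_ss = 1/(1+∞) = 0.

0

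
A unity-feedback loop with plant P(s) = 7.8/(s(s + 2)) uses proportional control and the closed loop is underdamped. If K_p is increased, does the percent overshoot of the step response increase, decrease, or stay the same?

ζ = 2/(2√(7.8K_p)) decreases as K_p grows; lower damping means more overshoot.

increase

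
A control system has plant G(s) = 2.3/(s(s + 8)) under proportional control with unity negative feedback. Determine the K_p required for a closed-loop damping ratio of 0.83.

Closed-loop characteristic equation: s² + 8s + K_p·2.3 = 0.
So ω_n = √(2.3K_p) and 2ζω_n = 8, giving ζ = 8/(2√(2.3K_p)).
Setting ζ = 0.83: √(2.3K_p) = 8/(2·0.83) = 4.819, so K_p = 23.23/2.3 = 10.1.

K_p = 10.1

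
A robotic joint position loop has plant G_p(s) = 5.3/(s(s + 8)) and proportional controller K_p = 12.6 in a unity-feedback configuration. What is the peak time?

The closed-loop denominator s² + 8s + 66.78 gives ω_n = √66.78 = 8.172 and ζ = 8/(2ω_n) = 0.4895.
Damped frequency ω_d = ω_n√(1−ζ²) = 7.126 rad/s, so peak time T_p = π/ω_d = 0.441 s.

T_p = 0.441 s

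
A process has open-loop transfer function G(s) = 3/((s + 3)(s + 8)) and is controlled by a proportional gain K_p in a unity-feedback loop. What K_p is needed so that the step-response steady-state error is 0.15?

K_p = 45.3

For a type-0 loop with proportional control, e_ss = 1/(1 + K_p·G(0)).
G(0) = 0.125. Require 1/(1 + K_p·0.125) = 0.15, so 1 + 0.125·K_p = 6.667.
K_p = (6.667 − 1)/0.125 = 45.3.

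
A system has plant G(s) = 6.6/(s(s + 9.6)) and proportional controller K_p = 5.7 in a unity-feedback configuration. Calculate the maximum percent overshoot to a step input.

1.93%

Closed-loop characteristic equation: s² + 9.6s + 37.62 = 0, so ω_n = 6.134 rad/s and ζ = 9.6/(2·6.134) = 0.7826.
%OS = 100·exp(−πζ/√(1−ζ²)) = 100·exp(−π·0.7826/√0.3876) = 1.93%.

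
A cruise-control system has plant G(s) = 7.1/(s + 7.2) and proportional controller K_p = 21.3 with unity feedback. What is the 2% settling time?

T_s ≈ 0.0252 s

Closed-loop transfer function: T(s) = K_p·G(s)/(1 + K_p·G(s)) = 151.2/(s + 7.2 + 151.2) = 151.2/(s + 158.4).
Time constant τ = 1/158.4 = 0.006312 s, so the 2% settling time is about 4τ = 0.0252 s.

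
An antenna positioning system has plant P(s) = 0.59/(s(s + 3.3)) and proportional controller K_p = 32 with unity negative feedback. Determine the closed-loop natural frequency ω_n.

ω_n = 4.35 rad/s

1 + K_p·P(s) = 0 gives s² + 3.3s + 18.88 = 0.
Matching s² + 2ζω_n s + ω_n²: ω_n = √18.88 = 4.345 rad/s and 2ζω_n = 3.3, so ζ = 3.3/(2·4.345) = 0.38.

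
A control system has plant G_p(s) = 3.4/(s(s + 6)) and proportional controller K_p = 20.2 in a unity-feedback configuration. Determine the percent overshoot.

29.5%

Closed-loop characteristic equation: s² + 6s + 68.68 = 0, so ω_n = 8.287 rad/s and ζ = 6/(2·8.287) = 0.362.
%OS = 100·exp(−πζ/√(1−ζ²)) = 100·exp(−π·0.362/√0.869) = 29.5%.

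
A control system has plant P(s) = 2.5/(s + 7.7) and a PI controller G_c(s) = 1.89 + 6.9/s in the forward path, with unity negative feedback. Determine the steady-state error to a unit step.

0

The open loop G_c(s)P(s) has a pole at the origin (type 1), so the static position error constant is infinite and e_ss = 1/(1+∞) = 0.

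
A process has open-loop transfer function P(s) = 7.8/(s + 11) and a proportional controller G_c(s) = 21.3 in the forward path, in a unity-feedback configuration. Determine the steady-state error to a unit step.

The loop is type 0. Static position error constant K_pos = G_c(0)·P(0) = 21.3·0.7091 = 15.1.
Steady-state error to a unit step: e_ss = 1/(1+K_pos) = 1/16.1 = 0.0621.

0.0621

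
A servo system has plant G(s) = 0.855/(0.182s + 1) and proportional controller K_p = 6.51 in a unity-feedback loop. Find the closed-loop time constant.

Closed loop: T(s) = K_p·G/(1+K_p·G) = 5.566/(0.182s + 1 + 5.566), with pole at s = −(1 + 5.566)/0.182 = −36.08.
Closed-loop time constant τ = 1/36.08 = 0.0277 s.

τ = 0.0277 s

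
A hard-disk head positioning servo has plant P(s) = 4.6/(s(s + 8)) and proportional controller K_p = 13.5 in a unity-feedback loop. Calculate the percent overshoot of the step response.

15.7%

The closed-loop denominator s² + 8s + 62.1 gives ω_n = √62.1 = 7.88 and ζ = 8/(2ω_n) = 0.5076.
%OS = 100·exp(−πζ/√(1−ζ²)) = 100·exp(−π·0.5076/√0.7424) = 15.7%.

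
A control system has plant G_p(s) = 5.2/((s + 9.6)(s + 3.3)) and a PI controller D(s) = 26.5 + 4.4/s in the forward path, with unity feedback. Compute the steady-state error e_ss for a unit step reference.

The open loop D(s)G_p(s) has a pole at the origin (type 1), so the static position error constant is infinite and e_ss = 1/(1+∞) = 0.

0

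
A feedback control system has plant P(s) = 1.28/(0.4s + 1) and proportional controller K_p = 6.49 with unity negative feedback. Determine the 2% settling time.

Closed loop: T(s) = K_p·P/(1+K_p·P) = 8.307/(0.4s + 1 + 8.307), with pole at s = −(1 + 8.307)/0.4 = −23.27.
τ = 1/23.27 = 0.04298 s, so 2% settling time ≈ 4τ = 0.172 s.

T_s ≈ 0.172 s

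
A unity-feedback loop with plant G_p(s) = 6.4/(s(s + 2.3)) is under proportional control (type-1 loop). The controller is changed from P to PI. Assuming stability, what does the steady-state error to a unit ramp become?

The integrator raises the loop to type 2, so K_v → ∞ and e_ss to a ramp is zero.

0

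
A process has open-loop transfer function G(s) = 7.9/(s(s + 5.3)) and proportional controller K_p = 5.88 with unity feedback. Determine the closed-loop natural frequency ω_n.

The closed-loop denominator is s(s+5.3) + 5.88·7.9 = s² + 5.3s + 46.45.
Matching s² + 2ζω_n s + ω_n²: ω_n = √46.45 = 6.816 rad/s and 2ζω_n = 5.3, so ζ = 5.3/(2·6.816) = 0.389.

ω_n = 6.82 rad/s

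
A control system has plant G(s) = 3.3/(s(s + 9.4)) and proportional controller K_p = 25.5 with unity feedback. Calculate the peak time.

T_p = 0.399 s

The closed-loop denominator s² + 9.4s + 84.15 gives ω_n = √84.15 = 9.173 and ζ = 9.4/(2ω_n) = 0.5124.
Damped frequency ω_d = ω_n√(1−ζ²) = 7.878 rad/s, so peak time T_p = π/ω_d = 0.399 s.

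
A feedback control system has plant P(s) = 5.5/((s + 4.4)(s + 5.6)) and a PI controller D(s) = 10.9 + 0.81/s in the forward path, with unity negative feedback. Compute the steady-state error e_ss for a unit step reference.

The open loop D(s)P(s) has a pole at the origin (type 1), so the static position error constant is infinite and e_ss = 1/(1+∞) = 0.

0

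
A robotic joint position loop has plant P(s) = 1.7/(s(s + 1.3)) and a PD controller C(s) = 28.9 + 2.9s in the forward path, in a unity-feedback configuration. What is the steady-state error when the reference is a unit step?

0

The open loop C(s)P(s) has a pole at the origin (type 1), so the static position error constant is infinite and e_ss = 1/(1+∞) = 0.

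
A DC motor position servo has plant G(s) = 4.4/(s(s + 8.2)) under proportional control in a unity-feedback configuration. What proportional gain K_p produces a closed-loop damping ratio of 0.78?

Closed-loop characteristic equation: s² + 8.2s + K_p·4.4 = 0.
So ω_n = √(4.4K_p) and 2ζω_n = 8.2, giving ζ = 8.2/(2√(4.4K_p)).
Setting ζ = 0.78: √(4.4K_p) = 8.2/(2·0.78) = 5.256, so K_p = 27.63/4.4 = 6.28.

K_p = 6.28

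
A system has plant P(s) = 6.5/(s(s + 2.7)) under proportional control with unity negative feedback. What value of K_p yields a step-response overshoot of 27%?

K_p = 1.89

From %OS = 100·exp(−πζ/√(1−ζ²)) = 27%, ζ = −ln(0.27)/√(π²+ln²(0.27)) = 0.3847.
Characteristic equation s² + 2.7s + 6.5K_p = 0 gives ζ = 2.7/(2√(6.5K_p)).
Setting ζ = 0.3847: √(6.5K_p) = 2.7/(2·0.3847) = 3.509, so K_p = 12.31/6.5 = 1.89.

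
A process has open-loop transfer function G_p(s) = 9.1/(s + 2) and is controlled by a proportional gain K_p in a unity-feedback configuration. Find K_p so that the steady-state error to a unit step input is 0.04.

K_p = 5.27

The loop is type 0, so e_ss(step) = 1/(1 + K_pos) with K_pos = K_p·G_p(0).
G_p(0) = 4.55. Require 1/(1 + K_p·4.55) = 0.04, so 1 + 4.55·K_p = 25.
K_p = (25 − 1)/4.55 = 5.27.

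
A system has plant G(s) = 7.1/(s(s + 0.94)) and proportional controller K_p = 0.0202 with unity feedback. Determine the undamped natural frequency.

ω_n = 0.379 rad/s

1 + K_p·G(s) = 0 gives s² + 0.94s + 0.1434 = 0.
So ω_n² = 0.1434 ⇒ ω_n = 0.3787 rad/s, and ζ = 0.94/(2ω_n) = 1.24.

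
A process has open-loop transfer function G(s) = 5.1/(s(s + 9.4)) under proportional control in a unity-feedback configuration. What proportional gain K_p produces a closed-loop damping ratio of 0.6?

Closed-loop characteristic equation: s² + 9.4s + K_p·5.1 = 0.
So ω_n = √(5.1K_p) and 2ζω_n = 9.4, giving ζ = 9.4/(2√(5.1K_p)).
Setting ζ = 0.6: √(5.1K_p) = 9.4/(2·0.6) = 7.833, so K_p = 61.36/5.1 = 12.

K_p = 12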